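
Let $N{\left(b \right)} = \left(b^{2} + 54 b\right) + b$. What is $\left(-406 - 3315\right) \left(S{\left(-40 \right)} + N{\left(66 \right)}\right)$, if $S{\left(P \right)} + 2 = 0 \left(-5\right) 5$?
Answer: $-29708464$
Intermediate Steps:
$S{\left(P \right)} = -2$ ($S{\left(P \right)} = -2 + 0 \left(-5\right) 5 = -2 + 0 \cdot 5 = -2 + 0 = -2$)
$N{\left(b \right)} = b^{2} + 55 b$
$\left(-406 - 3315\right) \left(S{\left(-40 \right)} + N{\left(66 \right)}\right) = \left(-406 - 3315\right) \left(-2 + 66 \left(55 + 66\right)\right) = - 3721 \left(-2 + 66 \cdot 121\right) = - 3721 \left(-2 + 7986\right) = \left(-3721\right) 7984 = -29708464$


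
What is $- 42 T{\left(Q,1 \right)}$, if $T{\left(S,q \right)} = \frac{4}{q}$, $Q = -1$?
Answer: $-168$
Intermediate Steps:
$- 42 T{\left(Q,1 \right)} = - 42 \cdot \frac{4}{1} = - 42 \cdot 4 \cdot 1 = \left(-42\right) 4 = -168$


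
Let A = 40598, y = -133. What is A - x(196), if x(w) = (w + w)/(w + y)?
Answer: 365326/9 ≈ 40592.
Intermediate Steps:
x(w) = 2*w/(-133 + w) (x(w) = (w + w)/(w - 133) = (2*w)/(-133 + w) = 2*w/(-133 + w))
A - x(196) = 40598 - 2*196/(-133 + 196) = 40598 - 2*196/63 = 40598 - 1*56/9 = 40598 - 56/9 = 365326/9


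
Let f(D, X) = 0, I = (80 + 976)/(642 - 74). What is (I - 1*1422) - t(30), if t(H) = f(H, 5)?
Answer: -100830/71 ≈ -1420.1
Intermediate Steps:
I = 132/71 (I = 1056/568 = 1056*(1/568) = 132/71 ≈ 1.8592)
t(H) = 0
(I - 1*1422) - t(30) = (132/71 - 1*1422) - 1*0 = (132/71 - 1422) + 0 = -100830/71 + 0 = -100830/71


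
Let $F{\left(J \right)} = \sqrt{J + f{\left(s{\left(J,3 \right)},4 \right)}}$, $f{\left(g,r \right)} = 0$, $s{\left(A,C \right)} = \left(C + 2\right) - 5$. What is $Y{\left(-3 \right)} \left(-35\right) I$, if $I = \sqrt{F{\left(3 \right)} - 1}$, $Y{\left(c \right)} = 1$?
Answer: $- 35 \sqrt{-1 + \sqrt{3}} \approx -29.946$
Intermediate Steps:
$s{\left(A,C \right)} = -3 + C$ ($s{\left(A,C \right)} = \left(2 + C\right) - 5 = -3 + C$)
$F{\left(J \right)} = \sqrt{J}$ ($F{\left(J \right)} = \sqrt{J + 0} = \sqrt{J}$)
$I = \sqrt{-1 + \sqrt{3}}$ ($I = \sqrt{\sqrt{3} - 1} = \sqrt{-1 + \sqrt{3}} \approx 0.8556$)
$Y{\left(-3 \right)} \left(-35\right) I = 1 \left(-35\right) \sqrt{-1 + \sqrt{3}} = - 35 \sqrt{-1 + \sqrt{3}}$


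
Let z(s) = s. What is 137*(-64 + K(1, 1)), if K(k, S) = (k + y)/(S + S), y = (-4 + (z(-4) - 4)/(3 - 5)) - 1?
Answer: -8768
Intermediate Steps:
y = -1 (y = (-4 + (-4 - 4)/(3 - 5)) - 1 = (-4 - 8/(-2)) - 1 = (-4 - 8*(-1/2)) - 1 = (-4 + 4) - 1 = 0 - 1 = -1)
K(k, S) = (-1 + k)/(2*S) (K(k, S) = (k - 1)/(S + S) = (-1 + k)/((2*S)) = (-1 + k)*(1/(2*S)) = (-1 + k)/(2*S))
137*(-64 + K(1, 1)) = 137*(-64 + (1/2)*(-1 + 1)/1) = 137*(-64 + (1/2)*1*0) = 137*(-64 + 0) = 137*(-64) = -8768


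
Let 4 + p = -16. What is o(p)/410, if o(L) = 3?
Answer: 3/410 ≈ 0.0073171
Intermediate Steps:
p = -20 (p = -4 - 16 = -20)
o(p)/410 = 3/410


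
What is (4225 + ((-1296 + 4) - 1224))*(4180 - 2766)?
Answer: 2416526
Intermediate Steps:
(4225 + ((-1296 + 4) - 1224))*(4180 - 2766) = (4225 + (-1292 - 1224))*1414 = (4225 - 2516)*1414 = 1709*1414 = 2416526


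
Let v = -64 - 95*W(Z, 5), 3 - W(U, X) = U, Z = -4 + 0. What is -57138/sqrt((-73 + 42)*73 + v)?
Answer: 28569*I*sqrt(187)/374 ≈ 1044.6*I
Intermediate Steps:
Z = -4
W(U, X) = 3 - U
v = -729 (v = -64 - 95*(3 - 1*(-4)) = -64 - 95*(3 + 4) = -64 - 95*7 = -64 - 665 = -729)
-57138/sqrt((-73 + 42)*73 + v) = -57138/sqrt((-73 + 42)*73 - 729) = -57138/sqrt(-31*73 - 729) = -57138/sqrt(-2263 - 729) = -57138*(-I*sqrt(187)/748) = -(-28569)*I*sqrt(187)/374 = 28569*I*sqrt(187)/374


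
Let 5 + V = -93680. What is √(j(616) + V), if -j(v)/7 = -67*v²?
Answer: √177871179 ≈ 13337.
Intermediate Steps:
V = -93685 (V = -5 - 93680 = -93685)
j(v) = 469*v² (j(v) = -(-469)*v² = 469*v²)
√(j(616) + V) = √(469*616² - 93685) = √(469*379456 - 93685) = √(177964864 - 93685) = √177871179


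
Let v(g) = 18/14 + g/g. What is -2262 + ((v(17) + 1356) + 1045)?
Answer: 989/7 ≈ 141.29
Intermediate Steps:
v(g) = 16/7 (v(g) = 18*(1/14) + 1 = 9/7 + 1 = 16/7)
-2262 + ((v(17) + 1356) + 1045) = -2262 + ((16/7 + 1356) + 1045) = -2262 + (9508/7 + 1045) = -2262 + 16823/7 = 989/7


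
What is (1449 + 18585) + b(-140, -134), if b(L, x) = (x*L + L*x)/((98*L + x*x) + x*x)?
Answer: 27789503/1387 ≈ 20036.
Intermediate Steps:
b(L, x) = 2*L*x/(2*x² + 98*L) (b(L, x) = (L*x + L*x)/((98*L + x²) + x²) = (2*L*x)/((x² + 98*L) + x²) = (2*L*x)/(2*x² + 98*L) = 2*L*x/(2*x² + 98*L))
(1449 + 18585) + b(-140, -134) = (1449 + 18585) - 140*(-134)/((-134)² + 49*(-140)) = 20034 - 140*(-134)/(17956 - 6860) = 20034 - 140*(-134)/11096 = 20034 - 140*(-134)*1/11096 = 20034 + 2345/1387 = 27789503/1387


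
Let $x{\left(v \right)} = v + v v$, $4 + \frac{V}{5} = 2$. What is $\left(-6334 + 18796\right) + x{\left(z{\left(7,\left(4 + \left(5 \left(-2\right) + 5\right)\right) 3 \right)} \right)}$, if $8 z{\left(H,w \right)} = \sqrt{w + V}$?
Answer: $\frac{797555}{64} + \frac{i \sqrt{13}}{8} \approx 12462.0 + 0.45069 i$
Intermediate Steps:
$V = -10$ ($V = -20 + 5 \cdot 2 = -20 + 10 = -10$)
$z{\left(H,w \right)} = \frac{\sqrt{-10 + w}}{8}$ ($z{\left(H,w \right)} = \frac{\sqrt{w - 10}}{8} = \frac{\sqrt{-10 + w}}{8}$)
$x{\left(v \right)} = v + v^{2}$
$\left(-6334 + 18796\right) + x{\left(z{\left(7,\left(4 + \left(5 \left(-2\right) + 5\right)\right) 3 \right)} \right)} = \left(-6334 + 18796\right) + \frac{\sqrt{-10 + \left(4 + \left(5 \left(-2\right) + 5\right)\right) 3}}{8} \left(1 + \frac{\sqrt{-10 + \left(4 + \left(5 \left(-2\right) + 5\right)\right) 3}}{8}\right) = 12462 + \frac{\sqrt{-10 + \left(4 + \left(-10 + 5\right)\right) 3}}{8} \left(1 + \frac{\sqrt{-10 + \left(4 + \left(-10 + 5\right)\right) 3}}{8}\right) = 12462 + \frac{\sqrt{-10 + \left(4 - 5\right) 3}}{8} \left(1 + \frac{\sqrt{-10 + \left(4 - 5\right) 3}}{8}\right) = 12462 + \frac{\sqrt{-10 - 3}}{8} \left(1 + \frac{\sqrt{-10 - 3}}{8}\right) = 12462 + \frac{\sqrt{-13}}{8} \left(1 + \frac{\sqrt{-13}}{8}\right) = 12462 + \frac{i \sqrt{13}}{8} \left(1 + \frac{i \sqrt{13}}{8}\right) = 12462 + \frac{i \sqrt{13} \left(1 + \frac{i \sqrt{13}}{8}\right)}{8}$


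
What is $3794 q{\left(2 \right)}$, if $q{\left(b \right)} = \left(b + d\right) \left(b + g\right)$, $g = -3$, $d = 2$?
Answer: $-15176$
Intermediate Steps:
$q{\left(b \right)} = \left(-3 + b\right) \left(2 + b\right)$ ($q{\left(b \right)} = \left(b + 2\right) \left(b - 3\right) = \left(2 + b\right) \left(-3 + b\right) = \left(-3 + b\right) \left(2 + b\right)$)
$3794 q{\left(2 \right)} = 3794 \left(-6 + 2^{2} - 2\right) = 3794 \left(-6 + 4 - 2\right) = 3794 \left(-4\right) = -15176$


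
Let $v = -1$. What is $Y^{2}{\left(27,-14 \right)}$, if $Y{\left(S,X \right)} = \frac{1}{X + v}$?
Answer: $\frac{1}{225} \approx 0.0044444$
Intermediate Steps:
$Y{\left(S,X \right)} = \frac{1}{-1 + X}$ ($Y{\left(S,X \right)} = \frac{1}{X - 1} = \frac{1}{-1 + X}$)
$Y^{2}{\left(27,-14 \right)} = \left(\frac{1}{-1 - 14}\right)^{2} = \left(\frac{1}{-15}\right)^{2} = \left(- \frac{1}{15}\right)^{2} = \frac{1}{225}$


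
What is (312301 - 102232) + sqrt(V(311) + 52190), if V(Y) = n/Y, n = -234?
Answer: 210069 + 2*sqrt(1261949054)/311 ≈ 2.1030e+5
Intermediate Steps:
V(Y) = -234/Y
(312301 - 102232) + sqrt(V(311) + 52190) = (312301 - 102232) + sqrt(-234/311 + 52190) = 210069 + sqrt(-234*1/311 + 52190) = 210069 + sqrt(-234/311 + 52190) = 210069 + sqrt(16230856/311) = 210069 + 2*sqrt(1261949054)/311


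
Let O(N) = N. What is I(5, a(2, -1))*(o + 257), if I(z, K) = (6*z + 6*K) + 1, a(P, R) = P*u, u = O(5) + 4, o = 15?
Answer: 37808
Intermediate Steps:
u = 9 (u = 5 + 4 = 9)
a(P, R) = 9*P (a(P, R) = P*9 = 9*P)
I(z, K) = 1 + 6*K + 6*z (I(z, K) = (6*K + 6*z) + 1 = 1 + 6*K + 6*z)
I(5, a(2, -1))*(o + 257) = (1 + 6*(9*2) + 6*5)*(15 + 257) = (1 + 6*18 + 30)*272 = (1 + 108 + 30)*272 = 139*272 = 37808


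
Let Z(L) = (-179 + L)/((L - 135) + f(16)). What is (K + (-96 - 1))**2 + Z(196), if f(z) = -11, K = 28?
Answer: 238067/50 ≈ 4761.3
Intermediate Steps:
Z(L) = (-179 + L)/(-146 + L) (Z(L) = (-179 + L)/((L - 135) - 11) = (-179 + L)/((-135 + L) - 11) = (-179 + L)/(-146 + L))
(K + (-96 - 1))**2 + Z(196) = (28 + (-96 - 1))**2 + (-179 + 196)/(-146 + 196) = (28 - 97)**2 + 17/50 = (-69)**2 + (1/50)*17 = 4761 + 17/50 = 238067/50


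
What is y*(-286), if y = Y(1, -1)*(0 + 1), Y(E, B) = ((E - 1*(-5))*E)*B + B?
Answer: 2002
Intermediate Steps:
Y(E, B) = B + B*E*(5 + E) (Y(E, B) = ((E + 5)*E)*B + B = ((5 + E)*E)*B + B = (E*(5 + E))*B + B = B*E*(5 + E) + B = B + B*E*(5 + E))
y = -7 (y = (-(1 + 1**2 + 5*1))*(0 + 1) = -(1 + 1 + 5)*1 = -1*7*1 = -7*1 = -7)
y*(-286) = -7*(-286) = 2002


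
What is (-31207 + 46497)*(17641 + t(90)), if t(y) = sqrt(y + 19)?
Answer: 269730890 + 15290*sqrt(109) ≈ 2.6989e+8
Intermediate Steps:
t(y) = sqrt(19 + y)
(-31207 + 46497)*(17641 + t(90)) = (-31207 + 46497)*(17641 + sqrt(19 + 90)) = 15290*(17641 + sqrt(109)) = 269730890 + 15290*sqrt(109)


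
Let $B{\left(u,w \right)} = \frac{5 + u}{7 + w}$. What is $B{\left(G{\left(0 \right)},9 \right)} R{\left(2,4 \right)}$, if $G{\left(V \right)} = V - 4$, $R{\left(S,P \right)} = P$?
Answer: $\frac{1}{4} \approx 0.25$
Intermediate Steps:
$G{\left(V \right)} = -4 + V$
$B{\left(u,w \right)} = \frac{5 + u}{7 + w}$
$B{\left(G{\left(0 \right)},9 \right)} R{\left(2,4 \right)} = \frac{5 + \left(-4 + 0\right)}{7 + 9} \cdot 4 = \frac{5 - 4}{16} \cdot 4 = \frac{1}{16} \cdot 1 \cdot 4 = \frac{1}{16} \cdot 4 = \frac{1}{4}$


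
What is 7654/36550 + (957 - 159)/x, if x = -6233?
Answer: 215587/2649025 ≈ 0.081383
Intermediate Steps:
7654/36550 + (957 - 159)/x = 7654/36550 + (957 - 159)/(-6233) = 7654*(1/36550) + 798*(-1/6233) = 89/425 - 798/6233 = 215587/2649025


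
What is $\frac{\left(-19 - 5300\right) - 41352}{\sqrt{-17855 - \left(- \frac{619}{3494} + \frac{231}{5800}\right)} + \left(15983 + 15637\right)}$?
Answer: $- \frac{293197116252000}{198647090816107} + \frac{155570 i \sqrt{18331513002311982}}{3377000543873819} \approx -1.476 + 0.0062373 i$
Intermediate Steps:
$\frac{\left(-19 - 5300\right) - 41352}{\sqrt{-17855 - \left(- \frac{619}{3494} + \frac{231}{5800}\right)} + \left(15983 + 15637\right)} = \frac{\left(-19 - 5300\right) - 41352}{\sqrt{-17855 - - \frac{1391543}{10132600}} + 31620} = \frac{-5319 - 41352}{\sqrt{-17855 + \left(\frac{619}{3494} - \frac{231}{5800}\right)} + 31620} = - \frac{46671}{\sqrt{-17855 + \frac{1391543}{10132600}} + 31620} = - \frac{46671}{\sqrt{- \frac{180916181457}{10132600}} + 31620} = - \frac{46671}{\frac{i \sqrt{18331513002311982}}{1013260} + 31620} = - \frac{46671}{31620 + \frac{i \sqrt{18331513002311982}}{1013260}}$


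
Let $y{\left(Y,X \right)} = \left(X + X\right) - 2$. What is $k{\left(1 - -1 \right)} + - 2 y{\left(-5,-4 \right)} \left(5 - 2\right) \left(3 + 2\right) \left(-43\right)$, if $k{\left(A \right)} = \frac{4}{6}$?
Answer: $- \frac{38698}{3} \approx -12899.0$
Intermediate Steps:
$y{\left(Y,X \right)} = -2 + 2 X$ ($y{\left(Y,X \right)} = 2 X - 2 = -2 + 2 X$)
$k{\left(A \right)} = \frac{2}{3}$ ($k{\left(A \right)} = 4 \cdot \frac{1}{6} = \frac{2}{3}$)
$k{\left(1 - -1 \right)} + - 2 y{\left(-5,-4 \right)} \left(5 - 2\right) \left(3 + 2\right) \left(-43\right) = \frac{2}{3} + - 2 \left(-2 + 2 \left(-4\right)\right) \left(5 - 2\right) \left(3 + 2\right) \left(-43\right) = \frac{2}{3} + - 2 \left(-2 - 8\right) 3 \cdot 5 \left(-43\right) = \frac{2}{3} + \left(-2\right) \left(-10\right) 15 \left(-43\right) = \frac{2}{3} + 20 \cdot 15 \left(-43\right) = \frac{2}{3} + 300 \left(-43\right) = \frac{2}{3} - 12900 = - \frac{38698}{3}$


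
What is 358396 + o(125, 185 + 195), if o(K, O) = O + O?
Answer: 359156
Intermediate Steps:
o(K, O) = 2*O
358396 + o(125, 185 + 195) = 358396 + 2*(185 + 195) = 358396 + 2*380 = 358396 + 760 = 359156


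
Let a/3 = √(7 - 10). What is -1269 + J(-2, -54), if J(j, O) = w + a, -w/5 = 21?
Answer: -1374 + 3*I*√3 ≈ -1374.0 + 5.1962*I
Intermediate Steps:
w = -105 (w = -5*21 = -105)
a = 3*I*√3 (a = 3*√(7 - 10) = 3*√(-3) = 3*(I*√3) = 3*I*√3 ≈ 5.1962*I)
J(j, O) = -105 + 3*I*√3
-1269 + J(-2, -54) = -1269 + (-105 + 3*I*√3) = -1374 + 3*I*√3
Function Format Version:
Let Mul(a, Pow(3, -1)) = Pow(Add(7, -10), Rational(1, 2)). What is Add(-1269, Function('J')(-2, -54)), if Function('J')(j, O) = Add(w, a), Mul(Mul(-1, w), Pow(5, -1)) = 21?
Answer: Add(-1374, Mul(3, I, Pow(3, Rational(1, 2)))) ≈ Add(-1374.0, Mul(5.1962, I))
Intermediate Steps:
w = -105 (w = Mul(-5, 21) = -105)
a = Mul(3, I, Pow(3, Rational(1, 2))) (a = Mul(3, Pow(Add(7, -10), Rational(1, 2))) = Mul(3, Pow(-3, Rational(1, 2))) = Mul(3, Mul(I, Pow(3, Rational(1, 2)))) = Mul(3, I, Pow(3, Rational(1, 2))) ≈ Mul(5.1962, I))
Function('J')(j, O) = Add(-105, Mul(3, I, Pow(3, Rational(1, 2))))
Add(-1269, Function('J')(-2, -54)) = Add(-1269, Add(-105, Mul(3, I, Pow(3, Rational(1, 2))))) = Add(-1374, Mul(3, I, Pow(3, Rational(1, 2))))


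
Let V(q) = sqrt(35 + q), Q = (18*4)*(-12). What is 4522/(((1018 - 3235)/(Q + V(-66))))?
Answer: 1302336/739 - 4522*I*sqrt(31)/2217 ≈ 1762.3 - 11.357*I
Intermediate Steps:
Q = -864 (Q = 72*(-12) = -864)
4522/(((1018 - 3235)/(Q + V(-66)))) = 4522/(((1018 - 3235)/(-864 + sqrt(35 - 66)))) = 4522/((-2217/(-864 + sqrt(-31)))) = 4522/((-2217/(-864 + I*sqrt(31)))) = 4522*(288/739 - I*sqrt(31)/2217) = 1302336/739 - 4522*I*sqrt(31)/2217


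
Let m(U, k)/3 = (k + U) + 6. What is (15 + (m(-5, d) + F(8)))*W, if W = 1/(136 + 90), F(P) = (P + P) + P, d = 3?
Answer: 51/226 ≈ 0.22566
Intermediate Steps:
m(U, k) = 18 + 3*U + 3*k (m(U, k) = 3*((k + U) + 6) = 3*((U + k) + 6) = 3*(6 + U + k) = 18 + 3*U + 3*k)
F(P) = 3*P (F(P) = 2*P + P = 3*P)
W = 1/226 ≈ 0.0044248
(15 + (m(-5, d) + F(8)))*W = (15 + ((18 + 3*(-5) + 3*3) + 3*8))*(1/226) = (15 + ((18 - 15 + 9) + 24))*(1/226) = (15 + (12 + 24))*(1/226) = (15 + 36)*(1/226) = 51*(1/226) = 51/226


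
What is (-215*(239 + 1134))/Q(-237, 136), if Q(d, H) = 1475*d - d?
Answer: 295195/349338 ≈ 0.84501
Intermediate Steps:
Q(d, H) = 1474*d
(-215*(239 + 1134))/Q(-237, 136) = (-215*(239 + 1134))/((1474*(-237))) = -215*1373/(-349338) = -295195*(-1/349338) = 295195/349338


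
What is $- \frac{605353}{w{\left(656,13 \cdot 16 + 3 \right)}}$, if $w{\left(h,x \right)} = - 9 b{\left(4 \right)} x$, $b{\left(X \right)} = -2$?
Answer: $- \frac{605353}{3798} \approx -159.39$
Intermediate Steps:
$w{\left(h,x \right)} = 18 x$ ($w{\left(h,x \right)} = \left(-9\right) \left(-2\right) x = 18 x$)
$- \frac{605353}{w{\left(656,13 \cdot 16 + 3 \right)}} = - \frac{605353}{18 \left(13 \cdot 16 + 3\right)} = - \frac{605353}{18 \left(208 + 3\right)} = - \frac{605353}{18 \cdot 211} = - \frac{605353}{3798}$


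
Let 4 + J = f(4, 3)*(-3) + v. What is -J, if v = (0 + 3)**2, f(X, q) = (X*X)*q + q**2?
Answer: 166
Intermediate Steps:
f(X, q) = q**2 + q*X**2 (f(X, q) = X**2*q + q**2 = q*X**2 + q**2 = q**2 + q*X**2)
v = 9 (v = 3**2 = 9)
J = -166 (J = -4 + ((3*(3 + 4**2))*(-3) + 9) = -4 + ((3*(3 + 16))*(-3) + 9) = -4 + ((3*19)*(-3) + 9) = -4 + (57*(-3) + 9) = -4 + (-171 + 9) = -4 - 162 = -166)
-J = -1*(-166) = 166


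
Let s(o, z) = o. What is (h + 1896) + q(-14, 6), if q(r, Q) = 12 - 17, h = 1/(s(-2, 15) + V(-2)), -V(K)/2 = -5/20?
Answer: 5671/3 ≈ 1890.3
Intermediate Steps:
V(K) = 1/2 (V(K) = -(-10)/20 = -2*(-1/4) = 1/2)
h = -2/3 (h = 1/(-2 + 1/2) = 1/(-3/2) = -2/3 ≈ -0.66667)
q(r, Q) = -5
(h + 1896) + q(-14, 6) = (-2/3 + 1896) - 5 = 5686/3 - 5 = 5671/3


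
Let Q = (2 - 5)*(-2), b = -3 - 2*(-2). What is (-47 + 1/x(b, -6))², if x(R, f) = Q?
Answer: 78961/36 ≈ 2193.4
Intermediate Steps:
b = 1 (b = -3 + 4 = 1)
Q = 6 (Q = -3*(-2) = 6)
x(R, f) = 6
(-47 + 1/x(b, -6))² = (-47 + 1/6)² = (-47 + ⅙)² = (-281/6)² = 78961/36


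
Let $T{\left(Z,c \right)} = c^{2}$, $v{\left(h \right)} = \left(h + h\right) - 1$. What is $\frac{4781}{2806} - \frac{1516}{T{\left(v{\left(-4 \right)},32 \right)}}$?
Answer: $\frac{80231}{359168} \approx 0.22338$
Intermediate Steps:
$v{\left(h \right)} = -1 + 2 h$ ($v{\left(h \right)} = 2 h - 1 = -1 + 2 h$)
$\frac{4781}{2806} - \frac{1516}{T{\left(v{\left(-4 \right)},32 \right)}} = \frac{4781}{2806} - \frac{1516}{32^{2}} = 4781 \cdot \frac{1}{2806} - \frac{1516}{1024} = \frac{4781}{2806} - \frac{379}{256} = \frac{80231}{359168}$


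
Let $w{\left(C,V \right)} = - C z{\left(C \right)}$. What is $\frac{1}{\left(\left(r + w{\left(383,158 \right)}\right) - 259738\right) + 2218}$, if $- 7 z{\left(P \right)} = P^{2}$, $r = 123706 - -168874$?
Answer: $\frac{7}{56427307} \approx 1.2405 \cdot 10^{-7}$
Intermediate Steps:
$r = 292580$ ($r = 123706 + 168874 = 292580$)
$z{\left(P \right)} = - \frac{P^{2}}{7}$
$w{\left(C,V \right)} = \frac{C^{3}}{7}$ ($w{\left(C,V \right)} = - C \left(- \frac{C^{2}}{7}\right) = \frac{C^{3}}{7}$)
$\frac{1}{\left(\left(r + w{\left(383,158 \right)}\right) - 259738\right) + 2218} = \frac{1}{\left(\left(292580 + \frac{383^{3}}{7}\right) - 259738\right) + 2218} = \frac{1}{\left(\left(292580 + \frac{1}{7} \cdot 56181887\right) - 259738\right) + 2218} = \frac{1}{\left(\left(292580 + \frac{56181887}{7}\right) - 259738\right) + 2218} = \frac{1}{\left(\frac{58229947}{7} - 259738\right) + 2218} = \frac{1}{\frac{56411781}{7} + 2218} = \frac{1}{\frac{56427307}{7}} = \frac{7}{56427307}$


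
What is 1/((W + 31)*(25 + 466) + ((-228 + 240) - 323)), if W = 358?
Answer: 1/190688 ≈ 5.2442e-6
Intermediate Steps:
1/((W + 31)*(25 + 466) + ((-228 + 240) - 323)) = 1/((358 + 31)*(25 + 466) + ((-228 + 240) - 323)) = 1/(389*491 + (12 - 323)) = 1/(190999 - 311) = 1/190688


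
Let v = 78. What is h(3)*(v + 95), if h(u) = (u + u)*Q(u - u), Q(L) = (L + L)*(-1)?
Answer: 0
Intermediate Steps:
Q(L) = -2*L (Q(L) = (2*L)*(-1) = -2*L)
h(u) = 0 (h(u) = (u + u)*(-2*(u - u)) = (2*u)*(-2*0) = (2*u)*0 = 0)
h(3)*(v + 95) = 0*(78 + 95) = 0*173 = 0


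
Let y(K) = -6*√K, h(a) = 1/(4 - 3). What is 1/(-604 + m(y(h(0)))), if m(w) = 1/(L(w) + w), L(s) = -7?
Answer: -13/7853 ≈ -0.0016554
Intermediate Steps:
h(a) = 1 (h(a) = 1/1 = 1)
m(w) = 1/(-7 + w)
1/(-604 + m(y(h(0)))) = 1/(-604 + 1/(-7 - 6*√1)) = 1/(-604 + 1/(-7 - 6*1)) = 1/(-604 + 1/(-7 - 6)) = 1/(-604 + 1/(-13)) = 1/(-604 - 1/13) = 1/(-7853/13) = -13/7853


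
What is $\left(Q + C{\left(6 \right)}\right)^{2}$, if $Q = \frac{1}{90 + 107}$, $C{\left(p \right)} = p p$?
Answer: $\frac{50310649}{38809} \approx 1296.4$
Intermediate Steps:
$C{\left(p \right)} = p^{2}$
$Q = \frac{1}{197} \approx 0.0050761$
$\left(Q + C{\left(6 \right)}\right)^{2} = \left(\frac{1}{197} + 6^{2}\right)^{2} = \left(\frac{1}{197} + 36\right)^{2} = \left(\frac{7093}{197}\right)^{2} = \frac{50310649}{38809}$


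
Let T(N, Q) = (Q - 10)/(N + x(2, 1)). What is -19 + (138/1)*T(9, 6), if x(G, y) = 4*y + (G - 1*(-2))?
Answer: -875/17 ≈ -51.471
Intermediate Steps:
x(G, y) = 2 + G + 4*y (x(G, y) = 4*y + (G + 2) = 4*y + (2 + G) = 2 + G + 4*y)
T(N, Q) = (-10 + Q)/(8 + N) (T(N, Q) = (Q - 10)/(N + (2 + 2 + 4*1)) = (-10 + Q)/(N + (2 + 2 + 4)) = (-10 + Q)/(N + 8) = (-10 + Q)/(8 + N))
-19 + (138/1)*T(9, 6) = -19 + (138/1)*((-10 + 6)/(8 + 9)) = -19 + (138*1)*(-4/17) = -19 + 138*((1/17)*(-4)) = -19 + 138*(-4/17) = -19 - 552/17 = -875/17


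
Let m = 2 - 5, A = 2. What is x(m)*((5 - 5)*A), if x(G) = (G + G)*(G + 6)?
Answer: 0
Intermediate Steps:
m = -3
x(G) = 2*G*(6 + G) (x(G) = (2*G)*(6 + G) = 2*G*(6 + G))
x(m)*((5 - 5)*A) = (2*(-3)*(6 - 3))*((5 - 5)*2) = (2*(-3)*3)*(0*2) = -18*0 = 0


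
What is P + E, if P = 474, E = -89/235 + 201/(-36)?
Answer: 1319867/2820 ≈ 468.04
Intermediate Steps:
E = -16813/2820 (E = -89*1/235 + 201*(-1/36) = -89/235 - 67/12 = -16813/2820 ≈ -5.9621)
P + E = 474 - 16813/2820 = 1319867/2820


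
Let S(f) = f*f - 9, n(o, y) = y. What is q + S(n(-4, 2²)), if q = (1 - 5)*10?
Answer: -33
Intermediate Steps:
S(f) = -9 + f² (S(f) = f² - 9 = -9 + f²)
q = -40 (q = -4*10 = -40)
q + S(n(-4, 2²)) = -40 + (-9 + (2²)²) = -40 + (-9 + 4²) = -40 + (-9 + 16) = -40 + 7 = -33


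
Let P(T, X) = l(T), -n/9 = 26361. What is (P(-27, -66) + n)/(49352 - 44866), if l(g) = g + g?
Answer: -237303/4486 ≈ -52.899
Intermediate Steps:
n = -237249 (n = -9*26361 = -237249)
l(g) = 2*g
P(T, X) = 2*T
(P(-27, -66) + n)/(49352 - 44866) = (2*(-27) - 237249)/(49352 - 44866) = (-54 - 237249)/4486 = -237303*1/4486 = -237303/4486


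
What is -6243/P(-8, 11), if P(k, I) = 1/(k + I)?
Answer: -18729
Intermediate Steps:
P(k, I) = 1/(I + k)
-6243/P(-8, 11) = -6243/(1/(11 - 8)) = -6243/(1/3) = -6243/1/3 = -6243*3 = -18729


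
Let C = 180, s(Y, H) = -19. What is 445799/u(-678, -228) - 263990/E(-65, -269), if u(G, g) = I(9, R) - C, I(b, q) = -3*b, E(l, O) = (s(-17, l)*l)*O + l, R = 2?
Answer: -548427577/254748 ≈ -2152.8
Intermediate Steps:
E(l, O) = l - 19*O*l (E(l, O) = (-19*l)*O + l = -19*O*l + l = l - 19*O*l)
u(G, g) = -207 (u(G, g) = -3*9 - 1*180 = -27 - 180 = -207)
445799/u(-678, -228) - 263990/E(-65, -269) = 445799/(-207) - 263990*(-1/(65*(1 - 19*(-269)))) = 445799*(-1/207) - 263990*(-1/(65*(1 + 5111))) = -445799/207 - 263990/((-65*5112)) = -445799/207 - 263990/(-332280) = -445799/207 - 263990*(-1/332280) = -445799/207 + 26399/33228 = -548427577/254748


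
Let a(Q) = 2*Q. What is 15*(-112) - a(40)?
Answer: -1760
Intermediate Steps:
15*(-112) - a(40) = 15*(-112) - 2*40 = -1680 - 1*80 = -1680 - 80 = -1760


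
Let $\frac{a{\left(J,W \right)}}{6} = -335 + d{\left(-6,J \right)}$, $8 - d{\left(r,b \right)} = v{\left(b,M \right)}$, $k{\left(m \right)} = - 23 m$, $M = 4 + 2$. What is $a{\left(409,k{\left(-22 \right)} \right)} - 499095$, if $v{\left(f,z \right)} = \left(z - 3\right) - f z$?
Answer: $-486351$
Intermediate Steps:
$M = 6$
$v{\left(f,z \right)} = -3 + z - f z$ ($v{\left(f,z \right)} = \left(-3 + z\right) - f z = -3 + z - f z$)
$d{\left(r,b \right)} = 5 + 6 b$ ($d{\left(r,b \right)} = 8 - \left(-3 + 6 - b 6\right) = 8 - \left(-3 + 6 - 6 b\right) = 8 - \left(3 - 6 b\right) = 8 + \left(-3 + 6 b\right) = 5 + 6 b$)
$a{\left(J,W \right)} = -1980 + 36 J$ ($a{\left(J,W \right)} = 6 \left(-335 + \left(5 + 6 J\right)\right) = 6 \left(-330 + 6 J\right) = -1980 + 36 J$)
$a{\left(409,k{\left(-22 \right)} \right)} - 499095 = \left(-1980 + 36 \cdot 409\right) - 499095 = \left(-1980 + 14724\right) - 499095 = 12744 - 499095 = -486351$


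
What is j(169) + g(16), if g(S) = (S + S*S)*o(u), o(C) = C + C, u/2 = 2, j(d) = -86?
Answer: 2090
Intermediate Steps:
u = 4 (u = 2*2 = 4)
o(C) = 2*C
g(S) = 8*S + 8*S² (g(S) = (S + S*S)*(2*4) = (S + S²)*8 = 8*S + 8*S²)
j(169) + g(16) = -86 + 8*16*(1 + 16) = -86 + 8*16*17 = -86 + 2176 = 2090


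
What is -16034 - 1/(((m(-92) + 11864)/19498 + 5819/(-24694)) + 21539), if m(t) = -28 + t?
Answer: -83143121256605620/5185426033171 ≈ -16034.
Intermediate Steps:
-16034 - 1/(((m(-92) + 11864)/19498 + 5819/(-24694)) + 21539) = -16034 - 1/((((-28 - 92) + 11864)/19498 + 5819/(-24694)) + 21539) = -16034 - 1/(((-120 + 11864)*(1/19498) + 5819*(-1/24694)) + 21539) = -16034 - 1/((11744*(1/19498) - 5819/24694) + 21539) = -16034 - 1/((5872/9749 - 5819/24694) + 21539) = -16034 - 1/(88273737/240741806 + 21539) = -16034 - 1/5185426033171/240741806 = -16034 - 1*240741806/5185426033171 = -16034 - 240741806/5185426033171 = -83143121256605620/5185426033171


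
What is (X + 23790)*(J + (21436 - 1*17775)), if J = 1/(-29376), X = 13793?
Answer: 4041883841905/29376 ≈ 1.3759e+8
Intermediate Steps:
J = -1/29376 ≈ -3.4041e-5
(X + 23790)*(J + (21436 - 1*17775)) = (13793 + 23790)*(-1/29376 + (21436 - 1*17775)) = 37583*(-1/29376 + (21436 - 17775)) = 37583*(-1/29376 + 3661) = 37583*(107545535/29376) = 4041883841905/29376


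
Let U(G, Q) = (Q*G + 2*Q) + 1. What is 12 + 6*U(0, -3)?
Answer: -18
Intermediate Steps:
U(G, Q) = 1 + 2*Q + G*Q (U(G, Q) = (G*Q + 2*Q) + 1 = (2*Q + G*Q) + 1 = 1 + 2*Q + G*Q)
12 + 6*U(0, -3) = 12 + 6*(1 + 2*(-3) + 0*(-3)) = 12 + 6*(1 - 6 + 0) = 12 + 6*(-5) = 12 - 30 = -18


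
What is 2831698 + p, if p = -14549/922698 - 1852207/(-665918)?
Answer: 434978408912614694/153610301691 ≈ 2.8317e+6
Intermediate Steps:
p = 424834813376/153610301691 (p = -14549*1/922698 - 1852207*(-1/665918) = -14549/922698 + 1852207/665918 = 424834813376/153610301691 ≈ 2.7657)
2831698 + p = 2831698 + 424834813376/153610301691 = 434978408912614694/153610301691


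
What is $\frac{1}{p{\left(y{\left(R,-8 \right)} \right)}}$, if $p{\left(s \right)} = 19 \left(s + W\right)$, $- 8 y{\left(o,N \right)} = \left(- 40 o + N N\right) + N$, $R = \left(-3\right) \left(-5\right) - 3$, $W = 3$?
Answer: $\frac{1}{1064} \approx 0.00093985$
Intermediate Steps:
$R = 12$ ($R = 15 - 3 = 12$)
$y{\left(o,N \right)} = 5 o - \frac{N}{8} - \frac{N^{2}}{8}$ ($y{\left(o,N \right)} = - \frac{\left(- 40 o + N N\right) + N}{8} = - \frac{\left(- 40 o + N^{2}\right) + N}{8} = - \frac{\left(N^{2} - 40 o\right) + N}{8} = - \frac{N + N^{2} - 40 o}{8} = 5 o - \frac{N}{8} - \frac{N^{2}}{8}$)
$p{\left(s \right)} = 57 + 19 s$ ($p{\left(s \right)} = 19 \left(s + 3\right) = 19 \left(3 + s\right) = 57 + 19 s$)
$\frac{1}{p{\left(y{\left(R,-8 \right)} \right)}} = \frac{1}{57 + 19 \left(5 \cdot 12 - -1 - \frac{\left(-8\right)^{2}}{8}\right)} = \frac{1}{57 + 19 \left(60 + 1 - 8\right)} = \frac{1}{57 + 19 \cdot 53} = \frac{1}{57 + 1007} = \frac{1}{1064}$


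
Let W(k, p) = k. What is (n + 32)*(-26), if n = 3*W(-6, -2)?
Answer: -364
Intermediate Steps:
n = -18 (n = 3*(-6) = -18)
(n + 32)*(-26) = (-18 + 32)*(-26) = 14*(-26) = -364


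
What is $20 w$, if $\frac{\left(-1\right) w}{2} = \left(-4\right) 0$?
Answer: $0$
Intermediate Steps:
$w = 0$ ($w = - 2 \left(\left(-4\right) 0\right) = \left(-2\right) 0 = 0$)
$20 w = 20 \cdot 0 = 0$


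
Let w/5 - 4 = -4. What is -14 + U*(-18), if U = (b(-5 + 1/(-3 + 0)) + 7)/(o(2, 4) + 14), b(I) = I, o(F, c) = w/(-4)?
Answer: -113/7 ≈ -16.143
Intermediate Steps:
w = 0 (w = 20 + 5*(-4) = 20 - 20 = 0)
o(F, c) = 0 (o(F, c) = 0/(-4) = 0*(-¼) = 0)
U = 5/42 (U = ((-5 + 1/(-3 + 0)) + 7)/(0 + 14) = ((-5 + 1/(-3)) + 7)/14 = ((-5 - ⅓) + 7)*(1/14) = (-16/3 + 7)*(1/14) = (5/3)*(1/14) = 5/42 ≈ 0.11905)
-14 + U*(-18) = -14 + (5/42)*(-18) = -14 - 15/7 = -113/7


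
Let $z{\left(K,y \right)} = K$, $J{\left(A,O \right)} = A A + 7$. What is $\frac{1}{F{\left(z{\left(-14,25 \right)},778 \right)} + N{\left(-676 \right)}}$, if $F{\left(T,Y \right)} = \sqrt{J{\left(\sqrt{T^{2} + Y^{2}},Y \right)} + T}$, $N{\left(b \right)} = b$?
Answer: $\frac{676}{148497} + \frac{\sqrt{605473}}{148497} \approx 0.0097923$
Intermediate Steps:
$J{\left(A,O \right)} = 7 + A^{2}$ ($J{\left(A,O \right)} = A^{2} + 7 = 7 + A^{2}$)
$F{\left(T,Y \right)} = \sqrt{7 + T + T^{2} + Y^{2}}$ ($F{\left(T,Y \right)} = \sqrt{\left(7 + \left(\sqrt{T^{2} + Y^{2}}\right)^{2}\right) + T} = \sqrt{\left(7 + \left(T^{2} + Y^{2}\right)\right) + T} = \sqrt{\left(7 + T^{2} + Y^{2}\right) + T} = \sqrt{7 + T + T^{2} + Y^{2}}$)
$\frac{1}{F{\left(z{\left(-14,25 \right)},778 \right)} + N{\left(-676 \right)}} = \frac{1}{\sqrt{7 - 14 + \left(-14\right)^{2} + 778^{2}} - 676} = \frac{1}{\sqrt{7 - 14 + 196 + 605284} - 676} = \frac{1}{\sqrt{605473} - 676} = \frac{1}{-676 + \sqrt{605473}}$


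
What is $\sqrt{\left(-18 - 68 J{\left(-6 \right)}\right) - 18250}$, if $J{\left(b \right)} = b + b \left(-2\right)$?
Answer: $2 i \sqrt{4669} \approx 136.66 i$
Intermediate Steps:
$J{\left(b \right)} = - b$ ($J{\left(b \right)} = b - 2 b = - b$)
$\sqrt{\left(-18 - 68 J{\left(-6 \right)}\right) - 18250} = \sqrt{\left(-18 - 68 \left(\left(-1\right) \left(-6\right)\right)\right) - 18250} = \sqrt{\left(-18 - 408\right) - 18250} = \sqrt{-426 - 18250} = \sqrt{-18676} = 2 i \sqrt{4669}$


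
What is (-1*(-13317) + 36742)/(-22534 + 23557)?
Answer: 50059/1023 ≈ 48.934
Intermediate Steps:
(-1*(-13317) + 36742)/(-22534 + 23557) = (13317 + 36742)/1023 = 50059*(1/1023) = 50059/1023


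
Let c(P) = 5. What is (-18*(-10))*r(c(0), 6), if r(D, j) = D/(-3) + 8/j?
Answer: -60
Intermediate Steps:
r(D, j) = 8/j - D/3 (r(D, j) = D*(-⅓) + 8/j = -D/3 + 8/j = 8/j - D/3)
(-18*(-10))*r(c(0), 6) = (-18*(-10))*(8/6 - ⅓*5) = 180*(8*(⅙) - 5/3) = 180*(4/3 - 5/3) = 180*(-⅓) = -60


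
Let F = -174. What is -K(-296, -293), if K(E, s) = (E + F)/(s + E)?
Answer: -470/589 ≈ -0.79796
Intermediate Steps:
K(E, s) = (-174 + E)/(E + s) (K(E, s) = (E - 174)/(s + E) = (-174 + E)/(E + s))
-K(-296, -293) = -(-174 - 296)/(-296 - 293) = -(-470)/(-589) = -(-1)*(-470)/589 = -1*470/589 = -470/589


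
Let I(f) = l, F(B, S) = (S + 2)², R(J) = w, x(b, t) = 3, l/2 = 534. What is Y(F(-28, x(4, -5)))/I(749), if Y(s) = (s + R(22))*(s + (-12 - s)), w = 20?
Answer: -45/89 ≈ -0.50562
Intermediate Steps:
l = 1068 (l = 2*534 = 1068)
R(J) = 20
F(B, S) = (2 + S)²
I(f) = 1068
Y(s) = -240 - 12*s (Y(s) = (s + 20)*(s + (-12 - s)) = (20 + s)*(-12) = -240 - 12*s)
Y(F(-28, x(4, -5)))/I(749) = (-240 - 12*(2 + 3)²)/1068 = (-240 - 12*5²)*(1/1068) = (-240 - 12*25)*(1/1068) = (-240 - 300)*(1/1068) = -540*1/1068 = -45/89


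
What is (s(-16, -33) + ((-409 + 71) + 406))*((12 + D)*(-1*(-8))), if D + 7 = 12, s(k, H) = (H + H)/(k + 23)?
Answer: 55760/7 ≈ 7965.7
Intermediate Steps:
s(k, H) = 2*H/(23 + k) (s(k, H) = (2*H)/(23 + k) = 2*H/(23 + k))
D = 5 (D = -7 + 12 = 5)
(s(-16, -33) + ((-409 + 71) + 406))*((12 + D)*(-1*(-8))) = (2*(-33)/(23 - 16) + ((-409 + 71) + 406))*((12 + 5)*(-1*(-8))) = (2*(-33)/7 + (-338 + 406))*(17*8) = (2*(-33)*(⅐) + 68)*136 = (-66/7 + 68)*136 = (410/7)*136 = 55760/7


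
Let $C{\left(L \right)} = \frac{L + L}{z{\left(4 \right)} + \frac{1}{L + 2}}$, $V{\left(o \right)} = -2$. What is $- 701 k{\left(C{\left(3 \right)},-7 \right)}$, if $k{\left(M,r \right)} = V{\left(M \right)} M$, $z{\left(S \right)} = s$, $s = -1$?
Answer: $-10515$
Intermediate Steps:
$z{\left(S \right)} = -1$
$C{\left(L \right)} = \frac{2 L}{-1 + \frac{1}{2 + L}}$ ($C{\left(L \right)} = \frac{L + L}{-1 + \frac{1}{L + 2}} = \frac{2 L}{-1 + \frac{1}{2 + L}}$)
$k{\left(M,r \right)} = - 2 M$
$- 701 k{\left(C{\left(3 \right)},-7 \right)} = - 701 \left(- 2 \cdot 2 \cdot 3 \frac{1}{-1 - 3} \left(2 + 3\right)\right) = - 701 \left(- 2 \cdot 2 \cdot 3 \frac{1}{-1 - 3} \cdot 5\right) = - 701 \left(- 2 \cdot 2 \cdot 3 \frac{1}{-4} \cdot 5\right) = - 701 \left(- 2 \cdot 2 \cdot 3 \left(- \frac{1}{4}\right) 5\right) = - 701 \left(\left(-2\right) \left(- \frac{15}{2}\right)\right) = \left(-701\right) 15 = -10515$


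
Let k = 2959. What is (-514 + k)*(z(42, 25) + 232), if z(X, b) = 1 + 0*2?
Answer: 569685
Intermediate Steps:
z(X, b) = 1 (z(X, b) = 1 + 0 = 1)
(-514 + k)*(z(42, 25) + 232) = (-514 + 2959)*(1 + 232) = 2445*233 = 569685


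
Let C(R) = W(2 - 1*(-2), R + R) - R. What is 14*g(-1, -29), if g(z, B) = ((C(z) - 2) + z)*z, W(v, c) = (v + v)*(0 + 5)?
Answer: -532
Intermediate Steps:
W(v, c) = 10*v (W(v, c) = (2*v)*5 = 10*v)
C(R) = 40 - R (C(R) = 10*(2 - 1*(-2)) - R = 10*(2 + 2) - R = 10*4 - R = 40 - R)
g(z, B) = 38*z (g(z, B) = (((40 - z) - 2) + z)*z = ((38 - z) + z)*z = 38*z)
14*g(-1, -29) = 14*(38*(-1)) = 14*(-38) = -532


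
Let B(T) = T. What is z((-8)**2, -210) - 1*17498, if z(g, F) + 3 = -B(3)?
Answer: -17504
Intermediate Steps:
z(g, F) = -6 (z(g, F) = -3 - 1*3 = -3 - 3 = -6)
z((-8)**2, -210) - 1*17498 = -6 - 1*17498 = -6 - 17498 = -17504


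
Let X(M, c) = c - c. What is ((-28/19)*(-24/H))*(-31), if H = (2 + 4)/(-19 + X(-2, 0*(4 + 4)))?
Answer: 3472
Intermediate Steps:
X(M, c) = 0
H = -6/19 (H = (2 + 4)/(-19 + 0) = 6/(-19) = 6*(-1/19) = -6/19 ≈ -0.31579)
((-28/19)*(-24/H))*(-31) = ((-28/19)*(-24/(-6/19)))*(-31) = ((-28*1/19)*(-24*(-19/6)))*(-31) = -28/19*76*(-31) = -112*(-31) = 3472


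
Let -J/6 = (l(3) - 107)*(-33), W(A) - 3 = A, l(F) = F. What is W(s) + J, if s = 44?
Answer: -20545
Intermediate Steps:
W(A) = 3 + A
J = -20592 (J = -6*(3 - 107)*(-33) = -(-624)*(-33) = -6*3432 = -20592)
W(s) + J = (3 + 44) - 20592 = 47 - 20592 = -20545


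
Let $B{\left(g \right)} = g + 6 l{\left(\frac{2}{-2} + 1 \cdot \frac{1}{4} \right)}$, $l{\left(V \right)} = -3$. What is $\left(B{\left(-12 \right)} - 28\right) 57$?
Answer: $-3306$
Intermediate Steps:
$B{\left(g \right)} = -18 + g$ ($B{\left(g \right)} = g + 6 \left(-3\right) = g - 18 = -18 + g$)
$\left(B{\left(-12 \right)} - 28\right) 57 = \left(\left(-18 - 12\right) - 28\right) 57 = \left(-30 - 28\right) 57 = \left(-58\right) 57 = -3306$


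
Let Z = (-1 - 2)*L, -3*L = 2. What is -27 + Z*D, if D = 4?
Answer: -19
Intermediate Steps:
L = -⅔ (L = -⅓*2 = -⅔ ≈ -0.66667)
Z = 2 (Z = (-1 - 2)*(-⅔) = -3*(-⅔) = 2)
-27 + Z*D = -27 + 2*4 = -27 + 8 = -19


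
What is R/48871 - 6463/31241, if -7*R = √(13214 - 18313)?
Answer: -6463/31241 - I*√5099/342097 ≈ -0.20688 - 0.00020873*I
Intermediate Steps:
R = -I*√5099/7 (R = -√(13214 - 18313)/7 = -I*√5099/7 ≈ -10.201*I)
R/48871 - 6463/31241 = -I*√5099/7/48871 - 6463/31241 = -I*√5099/7*(1/48871) - 6463*1/31241 = -I*√5099/342097 - 6463/31241 = -6463/31241 - I*√5099/342097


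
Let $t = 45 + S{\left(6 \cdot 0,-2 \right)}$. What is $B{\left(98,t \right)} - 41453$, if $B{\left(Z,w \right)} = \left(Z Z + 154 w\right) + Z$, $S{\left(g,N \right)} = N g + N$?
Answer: $-25129$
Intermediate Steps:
$S{\left(g,N \right)} = N + N g$
$t = 43$ ($t = 45 - 2 \left(1 + 6 \cdot 0\right) = 45 - 2 \left(1 + 0\right) = 45 - 2 = 43$)
$B{\left(Z,w \right)} = Z + Z^{2} + 154 w$ ($B{\left(Z,w \right)} = \left(Z^{2} + 154 w\right) + Z = Z + Z^{2} + 154 w$)
$B{\left(98,t \right)} - 41453 = \left(98 + 98^{2} + 154 \cdot 43\right) - 41453 = \left(98 + 9604 + 6622\right) - 41453 = 16324 - 41453 = -25129$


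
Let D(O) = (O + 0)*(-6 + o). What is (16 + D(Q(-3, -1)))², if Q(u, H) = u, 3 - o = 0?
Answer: 625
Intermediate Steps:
o = 3 (o = 3 - 1*0 = 3 + 0 = 3)
D(O) = -3*O (D(O) = (O + 0)*(-6 + 3) = O*(-3) = -3*O)
(16 + D(Q(-3, -1)))² = (16 - 3*(-3))² = (16 + 9)² = 25² = 625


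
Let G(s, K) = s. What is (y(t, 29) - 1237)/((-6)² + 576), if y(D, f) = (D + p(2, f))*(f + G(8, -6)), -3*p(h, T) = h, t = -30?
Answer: -7115/1836 ≈ -3.8753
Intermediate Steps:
p(h, T) = -h/3
y(D, f) = (8 + f)*(-⅔ + D) (y(D, f) = (D - ⅓*2)*(f + 8) = (D - ⅔)*(8 + f) = (-⅔ + D)*(8 + f) = (8 + f)*(-⅔ + D))
(y(t, 29) - 1237)/((-6)² + 576) = ((-16/3 + 8*(-30) - ⅔*29 - 30*29) - 1237)/((-6)² + 576) = ((-16/3 - 240 - 58/3 - 870) - 1237)/(36 + 576) = (-3404/3 - 1237)/612 = -7115/3*1/612 = -7115/1836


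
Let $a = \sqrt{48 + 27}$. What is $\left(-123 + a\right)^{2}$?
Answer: $15204 - 1230 \sqrt{3} \approx 13074.0$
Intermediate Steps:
$a = 5 \sqrt{3}$ ($a = \sqrt{75} = 5 \sqrt{3} \approx 8.6602$)
$\left(-123 + a\right)^{2} = \left(-123 + 5 \sqrt{3}\right)^{2}$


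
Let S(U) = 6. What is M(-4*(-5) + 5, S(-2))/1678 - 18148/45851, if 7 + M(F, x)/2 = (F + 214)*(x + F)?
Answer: 24935610/2959153 ≈ 8.4266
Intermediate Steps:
M(F, x) = -14 + 2*(214 + F)*(F + x) (M(F, x) = -14 + 2*((F + 214)*(x + F)) = -14 + 2*((214 + F)*(F + x)) = -14 + 2*(214 + F)*(F + x))
M(-4*(-5) + 5, S(-2))/1678 - 18148/45851 = (-14 + 2*(-4*(-5) + 5)**2 + 428*(-4*(-5) + 5) + 428*6 + 2*(-4*(-5) + 5)*6)/1678 - 18148/45851 = (-14 + 2*(20 + 5)**2 + 428*(20 + 5) + 2568 + 2*(20 + 5)*6)*(1/1678) - 18148*1/45851 = (-14 + 2*25**2 + 428*25 + 2568 + 2*25*6)*(1/1678) - 1396/3527 = (-14 + 2*625 + 10700 + 2568 + 300)*(1/1678) - 1396/3527 = (-14 + 1250 + 10700 + 2568 + 300)*(1/1678) - 1396/3527 = 14804*(1/1678) - 1396/3527 = 7402/839 - 1396/3527 = 24935610/2959153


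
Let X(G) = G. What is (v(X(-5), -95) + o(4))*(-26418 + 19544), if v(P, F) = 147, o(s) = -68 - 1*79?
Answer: 0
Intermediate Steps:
o(s) = -147 (o(s) = -68 - 79 = -147)
(v(X(-5), -95) + o(4))*(-26418 + 19544) = (147 - 147)*(-26418 + 19544) = 0*(-6874) = 0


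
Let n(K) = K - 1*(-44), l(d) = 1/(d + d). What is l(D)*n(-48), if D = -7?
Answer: 2/7 ≈ 0.28571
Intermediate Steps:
l(d) = 1/(2*d)
n(K) = 44 + K (n(K) = K + 44 = 44 + K)
l(D)*n(-48) = ((½)/(-7))*(44 - 48) = ((½)*(-⅐))*(-4) = -1/14*(-4) = 2/7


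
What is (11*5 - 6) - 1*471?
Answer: -422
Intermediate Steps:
(11*5 - 6) - 1*471 = (55 - 6) - 471 = 49 - 471 = -422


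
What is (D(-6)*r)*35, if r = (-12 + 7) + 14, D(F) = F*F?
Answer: 11340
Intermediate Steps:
D(F) = F²
r = 9 (r = -5 + 14 = 9)
(D(-6)*r)*35 = ((-6)²*9)*35 = (36*9)*35 = 324*35 = 11340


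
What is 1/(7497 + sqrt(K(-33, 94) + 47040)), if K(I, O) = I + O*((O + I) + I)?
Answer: 7497/56155370 - sqrt(49639)/56155370 ≈ 0.00012954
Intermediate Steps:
K(I, O) = I + O*(O + 2*I) (K(I, O) = I + O*((I + O) + I) = I + O*(O + 2*I))
1/(7497 + sqrt(K(-33, 94) + 47040)) = 1/(7497 + sqrt((-33 + 94**2 + 2*(-33)*94) + 47040)) = 1/(7497 + sqrt((-33 + 8836 - 6204) + 47040)) = 1/(7497 + sqrt(2599 + 47040)) = 1/(7497 + sqrt(49639))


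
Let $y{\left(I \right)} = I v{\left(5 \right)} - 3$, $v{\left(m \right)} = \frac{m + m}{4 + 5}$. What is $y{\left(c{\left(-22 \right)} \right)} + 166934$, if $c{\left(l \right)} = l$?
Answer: $\frac{1502159}{9} \approx 1.6691 \cdot 10^{5}$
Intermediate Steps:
$v{\left(m \right)} = \frac{2 m}{9}$
$y{\left(I \right)} = -3 + \frac{10 I}{9}$ ($y{\left(I \right)} = I \frac{2}{9} \cdot 5 - 3 = I \frac{10}{9} - 3 = \frac{10 I}{9} - 3 = -3 + \frac{10 I}{9}$)
$y{\left(c{\left(-22 \right)} \right)} + 166934 = \left(-3 + \frac{10}{9} \left(-22\right)\right) + 166934 = \left(-3 - \frac{220}{9}\right) + 166934 = - \frac{247}{9} + 166934 = \frac{1502159}{9}$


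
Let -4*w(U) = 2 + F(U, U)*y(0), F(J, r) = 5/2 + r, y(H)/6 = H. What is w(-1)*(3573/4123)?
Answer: -3573/8246 ≈ -0.43330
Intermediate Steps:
y(H) = 6*H
F(J, r) = 5/2 + r (F(J, r) = 5*(½) + r = 5/2 + r)
w(U) = -½ (w(U) = -(2 + (5/2 + U)*(6*0))/4 = -(2 + (5/2 + U)*0)/4 = -(2 + 0)/4 = -¼*2 = -½)
w(-1)*(3573/4123) = -3573/(2*4123) = -½*3573/4123 = -3573/8246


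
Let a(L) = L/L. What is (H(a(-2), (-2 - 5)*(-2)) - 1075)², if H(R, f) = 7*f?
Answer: 954529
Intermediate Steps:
a(L) = 1
(H(a(-2), (-2 - 5)*(-2)) - 1075)² = (7*((-2 - 5)*(-2)) - 1075)² = (7*(-7*(-2)) - 1075)² = (7*14 - 1075)² = (98 - 1075)² = (-977)² = 954529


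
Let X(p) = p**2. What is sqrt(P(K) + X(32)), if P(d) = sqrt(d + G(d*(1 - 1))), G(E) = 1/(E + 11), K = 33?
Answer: sqrt(123904 + 22*sqrt(1001))/11 ≈ 32.090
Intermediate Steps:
G(E) = 1/(11 + E)
P(d) = sqrt(1/11 + d) (P(d) = sqrt(d + 1/(11 + d*(1 - 1))) = sqrt(d + 1/(11 + d*0)) = sqrt(d + 1/(11 + 0)) = sqrt(d + 1/11) = sqrt(1/11 + d))
sqrt(P(K) + X(32)) = sqrt(sqrt(11 + 121*33)/11 + 32**2) = sqrt(sqrt(11 + 3993)/11 + 1024) = sqrt(sqrt(4004)/11 + 1024) = sqrt((2*sqrt(1001))/11 + 1024) = sqrt(2*sqrt(1001)/11 + 1024) = sqrt(1024 + 2*sqrt(1001)/11)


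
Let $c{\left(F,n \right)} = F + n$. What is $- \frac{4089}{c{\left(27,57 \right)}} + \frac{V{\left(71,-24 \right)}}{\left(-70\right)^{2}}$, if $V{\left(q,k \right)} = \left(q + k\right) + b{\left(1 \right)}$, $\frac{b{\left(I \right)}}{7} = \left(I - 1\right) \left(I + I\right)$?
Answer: $- \frac{119239}{2450} \approx -48.669$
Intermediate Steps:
$b{\left(I \right)} = 14 I \left(-1 + I\right)$ ($b{\left(I \right)} = 7 \left(I - 1\right) \left(I + I\right) = 7 \left(-1 + I\right) 2 I = 7 \cdot 2 I \left(-1 + I\right) = 14 I \left(-1 + I\right)$)
$V{\left(q,k \right)} = k + q$ ($V{\left(q,k \right)} = \left(q + k\right) + 14 \cdot 1 \left(-1 + 1\right) = \left(k + q\right) + 14 \cdot 1 \cdot 0 = \left(k + q\right) + 0 = k + q$)
$- \frac{4089}{c{\left(27,57 \right)}} + \frac{V{\left(71,-24 \right)}}{\left(-70\right)^{2}} = - \frac{4089}{27 + 57} + \frac{-24 + 71}{\left(-70\right)^{2}} = - \frac{4089}{84} + \frac{47}{4900} = \left(-4089\right) \frac{1}{84} + 47 \cdot \frac{1}{4900} = - \frac{1363}{28} + \frac{47}{4900} = - \frac{119239}{2450}$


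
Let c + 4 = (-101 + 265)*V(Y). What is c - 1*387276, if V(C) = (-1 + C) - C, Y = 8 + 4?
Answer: -387444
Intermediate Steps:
Y = 12
V(C) = -1
c = -168 (c = -4 + (-101 + 265)*(-1) = -4 + 164*(-1) = -4 - 164 = -168)
c - 1*387276 = -168 - 1*387276 = -168 - 387276 = -387444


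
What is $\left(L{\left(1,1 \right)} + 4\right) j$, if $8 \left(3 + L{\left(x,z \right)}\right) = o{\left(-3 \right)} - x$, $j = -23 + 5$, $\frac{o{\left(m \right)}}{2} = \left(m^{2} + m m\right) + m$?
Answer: $- \frac{333}{4} \approx -83.25$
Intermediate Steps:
$o{\left(m \right)} = 2 m + 4 m^{2}$ ($o{\left(m \right)} = 2 \left(\left(m^{2} + m m\right) + m\right) = 2 \left(\left(m^{2} + m^{2}\right) + m\right) = 2 \left(2 m^{2} + m\right) = 2 \left(m + 2 m^{2}\right) = 2 m + 4 m^{2}$)
$j = -18$
$L{\left(x,z \right)} = \frac{3}{4} - \frac{x}{8}$ ($L{\left(x,z \right)} = -3 + \frac{2 \left(-3\right) \left(1 + 2 \left(-3\right)\right) - x}{8} = -3 + \frac{2 \left(-3\right) \left(1 - 6\right) - x}{8} = -3 + \frac{2 \left(-3\right) \left(-5\right) - x}{8} = -3 + \frac{30 - x}{8} = -3 - \left(- \frac{15}{4} + \frac{x}{8}\right) = \frac{3}{4} - \frac{x}{8}$)
$\left(L{\left(1,1 \right)} + 4\right) j = \left(\left(\frac{3}{4} - \frac{1}{8}\right) + 4\right) \left(-18\right) = \left(\frac{5}{8} + 4\right) \left(-18\right) = \frac{37}{8} \left(-18\right) = - \frac{333}{4}$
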